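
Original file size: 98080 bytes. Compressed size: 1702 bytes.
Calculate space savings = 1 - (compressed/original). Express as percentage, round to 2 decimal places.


ratio = compressed/original = 1702/98080 = 0.017353
savings = 1 - ratio = 1 - 0.017353 = 0.982647
as a percentage: 0.982647 * 100 = 98.26%

Space savings = 1 - 1702/98080 = 98.26%


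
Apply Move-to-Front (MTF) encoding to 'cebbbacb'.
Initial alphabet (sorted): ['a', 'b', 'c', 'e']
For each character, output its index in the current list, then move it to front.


MTF encoding:
'c': index 2 in ['a', 'b', 'c', 'e'] -> ['c', 'a', 'b', 'e']
'e': index 3 in ['c', 'a', 'b', 'e'] -> ['e', 'c', 'a', 'b']
'b': index 3 in ['e', 'c', 'a', 'b'] -> ['b', 'e', 'c', 'a']
'b': index 0 in ['b', 'e', 'c', 'a'] -> ['b', 'e', 'c', 'a']
'b': index 0 in ['b', 'e', 'c', 'a'] -> ['b', 'e', 'c', 'a']
'a': index 3 in ['b', 'e', 'c', 'a'] -> ['a', 'b', 'e', 'c']
'c': index 3 in ['a', 'b', 'e', 'c'] -> ['c', 'a', 'b', 'e']
'b': index 2 in ['c', 'a', 'b', 'e'] -> ['b', 'c', 'a', 'e']


Output: [2, 3, 3, 0, 0, 3, 3, 2]


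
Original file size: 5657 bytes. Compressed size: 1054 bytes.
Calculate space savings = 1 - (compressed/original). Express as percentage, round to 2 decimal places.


ratio = compressed/original = 1054/5657 = 0.186318
savings = 1 - ratio = 1 - 0.186318 = 0.813682
as a percentage: 0.813682 * 100 = 81.37%

Space savings = 1 - 1054/5657 = 81.37%


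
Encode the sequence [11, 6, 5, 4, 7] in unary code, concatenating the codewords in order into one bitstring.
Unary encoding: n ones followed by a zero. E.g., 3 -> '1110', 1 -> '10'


Encode each number as n ones followed by a terminating 0:
  11 -> 111111111110 (12 bits)
  6 -> 1111110 (7 bits)
  5 -> 111110 (6 bits)
  4 -> 11110 (5 bits)
  7 -> 11111110 (8 bits)
Total length = 12 + 7 + 6 + 5 + 8 = 38 bits.

Unary([11, 6, 5, 4, 7]) = 11111111111011111101111101111011111110 (38 bits)


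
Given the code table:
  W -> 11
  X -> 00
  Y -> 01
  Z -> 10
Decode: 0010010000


Decoding:
00 -> X
10 -> Z
01 -> Y
00 -> X
00 -> X


Result: XZYXX


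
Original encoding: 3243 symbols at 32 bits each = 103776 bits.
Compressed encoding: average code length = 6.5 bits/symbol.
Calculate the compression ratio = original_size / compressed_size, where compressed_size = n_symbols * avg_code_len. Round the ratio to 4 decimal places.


original_size = n_symbols * orig_bits = 3243 * 32 = 103776 bits
compressed_size = n_symbols * avg_code_len = 3243 * 6.5 = 21079.5 bits
ratio = original_size / compressed_size = 103776 / 21079.5 = 4.9231

Compression ratio = 4.9231


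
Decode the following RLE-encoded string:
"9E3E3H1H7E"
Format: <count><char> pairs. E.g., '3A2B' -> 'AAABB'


Expanding each <count><char> pair:
  9E -> 'EEEEEEEEE'
  3E -> 'EEE'
  3H -> 'HHH'
  1H -> 'H'
  7E -> 'EEEEEEE'

Decoded = EEEEEEEEEEEEHHHHEEEEEEE


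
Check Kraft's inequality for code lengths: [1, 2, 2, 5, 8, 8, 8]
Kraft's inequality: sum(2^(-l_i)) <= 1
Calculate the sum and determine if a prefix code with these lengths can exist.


Sum = 2^(-1) + 2^(-2) + 2^(-2) + 2^(-5) + 2^(-8) + 2^(-8) + 2^(-8)
    = 0.5 + 0.25 + 0.25 + 0.03125 + 0.00390625 + 0.00390625 + 0.00390625
    = 267/256 = 1.04296875
Since 1.04296875 > 1, Kraft's inequality is NOT satisfied.
A prefix code with these lengths CANNOT exist.

Kraft sum = 1.04296875. Not satisfied.


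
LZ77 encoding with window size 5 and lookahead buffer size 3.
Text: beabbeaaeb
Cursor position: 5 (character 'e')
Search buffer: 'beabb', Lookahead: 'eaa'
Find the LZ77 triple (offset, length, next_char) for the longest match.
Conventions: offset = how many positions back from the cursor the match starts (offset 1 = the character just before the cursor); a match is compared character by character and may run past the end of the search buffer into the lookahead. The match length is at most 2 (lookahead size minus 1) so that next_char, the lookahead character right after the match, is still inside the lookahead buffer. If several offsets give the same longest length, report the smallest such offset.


Try each offset into the search buffer:
  offset=1 (pos 4, char 'b'): match length 0
  offset=2 (pos 3, char 'b'): match length 0
  offset=3 (pos 2, char 'a'): match length 0
  offset=4 (pos 1, char 'e'): match length 2
  offset=5 (pos 0, char 'b'): match length 0
Longest match has length 2 at offset 4.
next_char = character at position 5 + 2 = 7 -> 'a'

Best match: offset=4, length=2 (matching 'ea' starting at position 1)
LZ77 triple: (4, 2, 'a')


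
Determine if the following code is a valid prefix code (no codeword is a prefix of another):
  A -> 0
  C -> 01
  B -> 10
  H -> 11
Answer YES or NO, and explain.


Checking each pair (does one codeword prefix another?):
  A='0' vs C='01': prefix -- VIOLATION

NO -- this is NOT a valid prefix code. A (0) is a prefix of C (01).


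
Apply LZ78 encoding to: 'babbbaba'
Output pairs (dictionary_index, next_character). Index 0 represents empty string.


LZ78 encoding steps:
Dictionary: {0: ''}
Step 1: w='' (idx 0), next='b' -> output (0, 'b'), add 'b' as idx 1
Step 2: w='' (idx 0), next='a' -> output (0, 'a'), add 'a' as idx 2
Step 3: w='b' (idx 1), next='b' -> output (1, 'b'), add 'bb' as idx 3
Step 4: w='b' (idx 1), next='a' -> output (1, 'a'), add 'ba' as idx 4
Step 5: w='ba' (idx 4), end of input -> output (4, '')


Encoded: [(0, 'b'), (0, 'a'), (1, 'b'), (1, 'a'), (4, '')]


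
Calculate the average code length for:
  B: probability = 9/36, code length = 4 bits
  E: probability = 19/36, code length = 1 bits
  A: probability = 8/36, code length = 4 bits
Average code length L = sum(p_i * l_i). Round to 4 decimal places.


Weighted contributions p_i * l_i:
  B: (9/36) * 4 = 36/36
  E: (19/36) * 1 = 19/36
  A: (8/36) * 4 = 32/36
Sum = (36 + 19 + 32)/36 = 87/36

L = 87/36 = 2.4167 bits/symbol


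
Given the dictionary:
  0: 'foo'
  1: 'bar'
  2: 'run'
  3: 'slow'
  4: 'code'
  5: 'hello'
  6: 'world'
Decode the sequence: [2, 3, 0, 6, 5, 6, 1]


Look up each index in the dictionary:
  2 -> 'run'
  3 -> 'slow'
  0 -> 'foo'
  6 -> 'world'
  5 -> 'hello'
  6 -> 'world'
  1 -> 'bar'

Decoded: "run slow foo world hello world bar"


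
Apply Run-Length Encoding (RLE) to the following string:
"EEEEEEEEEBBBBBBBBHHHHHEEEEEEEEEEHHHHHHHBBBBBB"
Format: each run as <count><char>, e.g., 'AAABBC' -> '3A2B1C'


Scanning runs left to right:
  i=0: run of 'E' x 9 -> '9E'
  i=9: run of 'B' x 8 -> '8B'
  i=17: run of 'H' x 5 -> '5H'
  i=22: run of 'E' x 10 -> '10E'
  i=32: run of 'H' x 7 -> '7H'
  i=39: run of 'B' x 6 -> '6B'

RLE = 9E8B5H10E7H6B


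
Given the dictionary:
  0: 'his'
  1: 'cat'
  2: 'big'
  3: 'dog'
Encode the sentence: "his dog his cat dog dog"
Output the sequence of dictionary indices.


Look up each word in the dictionary:
  'his' -> 0
  'dog' -> 3
  'his' -> 0
  'cat' -> 1
  'dog' -> 3
  'dog' -> 3

Encoded: [0, 3, 0, 1, 3, 3]


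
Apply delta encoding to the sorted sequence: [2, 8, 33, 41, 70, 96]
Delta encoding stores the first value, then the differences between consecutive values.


First value: 2
Deltas:
  8 - 2 = 6
  33 - 8 = 25
  41 - 33 = 8
  70 - 41 = 29
  96 - 70 = 26


Delta encoded: [2, 6, 25, 8, 29, 26]


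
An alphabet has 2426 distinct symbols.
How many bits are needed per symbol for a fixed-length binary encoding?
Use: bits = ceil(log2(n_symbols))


log2(2426) = 11.2444
Bracket: 2^11 = 2048 < 2426 <= 2^12 = 4096
So ceil(log2(2426)) = 12

bits = ceil(log2(2426)) = ceil(11.2444) = 12 bits


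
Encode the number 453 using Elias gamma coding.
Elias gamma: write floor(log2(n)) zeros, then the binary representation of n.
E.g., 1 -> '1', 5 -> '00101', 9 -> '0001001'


num_bits = floor(log2(453)) + 1 = 9
leading_zeros = num_bits - 1 = 8
binary(453) = 111000101

Elias gamma(453) = '00000000' + '111000101' = 00000000111000101 (17 bits)


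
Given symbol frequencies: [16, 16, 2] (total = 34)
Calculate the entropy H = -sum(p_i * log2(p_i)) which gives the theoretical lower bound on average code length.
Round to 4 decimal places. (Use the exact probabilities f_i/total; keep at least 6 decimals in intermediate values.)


Per-symbol terms -p_i * log2(p_i) with p_i = f_i/34:
  p = 16/34 = 0.470588: log2(p) = -1.087463, -p*log2(p) = 0.511747
  p = 16/34 = 0.470588: log2(p) = -1.087463, -p*log2(p) = 0.511747
  p = 2/34 = 0.058824: log2(p) = -4.087463, -p*log2(p) = 0.240439
H = 0.511747 + 0.511747 + 0.240439 = 1.263933

H = 1.2639 bits/symbol


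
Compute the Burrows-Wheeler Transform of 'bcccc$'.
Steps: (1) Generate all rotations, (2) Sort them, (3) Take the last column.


Rotations (sorted):
  0: $bcccc -> last char: c
  1: bcccc$ -> last char: $
  2: c$bccc -> last char: c
  3: cc$bcc -> last char: c
  4: ccc$bc -> last char: c
  5: cccc$b -> last char: b


BWT = c$cccb


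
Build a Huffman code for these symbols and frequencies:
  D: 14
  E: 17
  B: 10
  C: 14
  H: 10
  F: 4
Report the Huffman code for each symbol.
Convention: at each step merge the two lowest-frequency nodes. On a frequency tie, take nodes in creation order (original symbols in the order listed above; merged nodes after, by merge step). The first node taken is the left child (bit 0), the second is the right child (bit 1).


Huffman tree construction:
Step 1: Merge F(4) + B(10) = 14
Step 2: Merge H(10) + D(14) = 24
Step 3: Merge C(14) + (F+B)(14) = 28
Step 4: Merge E(17) + (H+D)(24) = 41
Step 5: Merge (C+(F+B))(28) + (E+(H+D))(41) = 69
Read each symbol's code off the tree from the root (left child = 0, right child = 1).

Codes:
  D: 111 (length 3)
  E: 10 (length 2)
  B: 011 (length 3)
  C: 00 (length 2)
  H: 110 (length 3)
  F: 010 (length 3)
Average code length: 176/69 = 2.5507 bits/symbol


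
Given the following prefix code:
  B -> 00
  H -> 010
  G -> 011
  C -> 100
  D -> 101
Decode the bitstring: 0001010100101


Decoding step by step:
Bits 00 -> B
Bits 010 -> H
Bits 101 -> D
Bits 00 -> B
Bits 101 -> D


Decoded message: BHDBD


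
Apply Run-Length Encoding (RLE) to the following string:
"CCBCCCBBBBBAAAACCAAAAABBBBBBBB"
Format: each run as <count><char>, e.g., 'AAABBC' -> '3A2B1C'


Scanning runs left to right:
  i=0: run of 'C' x 2 -> '2C'
  i=2: run of 'B' x 1 -> '1B'
  i=3: run of 'C' x 3 -> '3C'
  i=6: run of 'B' x 5 -> '5B'
  i=11: run of 'A' x 4 -> '4A'
  i=15: run of 'C' x 2 -> '2C'
  i=17: run of 'A' x 5 -> '5A'
  i=22: run of 'B' x 8 -> '8B'

RLE = 2C1B3C5B4A2C5A8B


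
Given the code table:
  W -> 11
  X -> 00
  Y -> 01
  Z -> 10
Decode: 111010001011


Decoding:
11 -> W
10 -> Z
10 -> Z
00 -> X
10 -> Z
11 -> W


Result: WZZXZW


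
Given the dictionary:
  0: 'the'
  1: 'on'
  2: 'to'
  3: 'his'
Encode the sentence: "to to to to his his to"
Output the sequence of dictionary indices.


Look up each word in the dictionary:
  'to' -> 2
  'to' -> 2
  'to' -> 2
  'to' -> 2
  'his' -> 3
  'his' -> 3
  'to' -> 2

Encoded: [2, 2, 2, 2, 3, 3, 2]


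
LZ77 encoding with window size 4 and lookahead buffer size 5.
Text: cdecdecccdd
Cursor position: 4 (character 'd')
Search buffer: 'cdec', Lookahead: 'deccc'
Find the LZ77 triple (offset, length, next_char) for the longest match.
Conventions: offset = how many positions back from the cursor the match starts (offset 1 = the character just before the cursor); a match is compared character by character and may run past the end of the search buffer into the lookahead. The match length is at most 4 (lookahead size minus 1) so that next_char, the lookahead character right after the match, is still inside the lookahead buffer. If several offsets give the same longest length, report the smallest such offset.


Try each offset into the search buffer:
  offset=1 (pos 3, char 'c'): match length 0
  offset=2 (pos 2, char 'e'): match length 0
  offset=3 (pos 1, char 'd'): match length 3
  offset=4 (pos 0, char 'c'): match length 0
Longest match has length 3 at offset 3.
next_char = character at position 4 + 3 = 7 -> 'c'

Best match: offset=3, length=3 (matching 'dec' starting at position 1)
LZ77 triple: (3, 3, 'c')


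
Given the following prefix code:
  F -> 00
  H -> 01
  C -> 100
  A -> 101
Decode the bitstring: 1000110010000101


Decoding step by step:
Bits 100 -> C
Bits 01 -> H
Bits 100 -> C
Bits 100 -> C
Bits 00 -> F
Bits 101 -> A


Decoded message: CHCCFA


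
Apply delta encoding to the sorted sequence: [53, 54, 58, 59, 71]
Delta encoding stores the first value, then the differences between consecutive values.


First value: 53
Deltas:
  54 - 53 = 1
  58 - 54 = 4
  59 - 58 = 1
  71 - 59 = 12


Delta encoded: [53, 1, 4, 1, 12]


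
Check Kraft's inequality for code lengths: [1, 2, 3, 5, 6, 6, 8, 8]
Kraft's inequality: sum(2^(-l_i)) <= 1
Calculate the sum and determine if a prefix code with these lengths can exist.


Sum = 2^(-1) + 2^(-2) + 2^(-3) + 2^(-5) + 2^(-6) + 2^(-6) + 2^(-8) + 2^(-8)
    = 0.5 + 0.25 + 0.125 + 0.03125 + 0.015625 + 0.015625 + 0.00390625 + 0.00390625
    = 242/256 = 0.9453125
Since 0.9453125 <= 1, Kraft's inequality IS satisfied.
A prefix code with these lengths CAN exist.

Kraft sum = 0.9453125. Satisfied.


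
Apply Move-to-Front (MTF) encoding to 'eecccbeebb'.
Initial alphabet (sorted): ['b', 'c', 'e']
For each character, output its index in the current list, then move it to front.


MTF encoding:
'e': index 2 in ['b', 'c', 'e'] -> ['e', 'b', 'c']
'e': index 0 in ['e', 'b', 'c'] -> ['e', 'b', 'c']
'c': index 2 in ['e', 'b', 'c'] -> ['c', 'e', 'b']
'c': index 0 in ['c', 'e', 'b'] -> ['c', 'e', 'b']
'c': index 0 in ['c', 'e', 'b'] -> ['c', 'e', 'b']
'b': index 2 in ['c', 'e', 'b'] -> ['b', 'c', 'e']
'e': index 2 in ['b', 'c', 'e'] -> ['e', 'b', 'c']
'e': index 0 in ['e', 'b', 'c'] -> ['e', 'b', 'c']
'b': index 1 in ['e', 'b', 'c'] -> ['b', 'e', 'c']
'b': index 0 in ['b', 'e', 'c'] -> ['b', 'e', 'c']


Output: [2, 0, 2, 0, 0, 2, 2, 0, 1, 0]


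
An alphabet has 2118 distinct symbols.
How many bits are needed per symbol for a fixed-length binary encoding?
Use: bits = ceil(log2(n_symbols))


log2(2118) = 11.0485
Bracket: 2^11 = 2048 < 2118 <= 2^12 = 4096
So ceil(log2(2118)) = 12

bits = ceil(log2(2118)) = ceil(11.0485) = 12 bits


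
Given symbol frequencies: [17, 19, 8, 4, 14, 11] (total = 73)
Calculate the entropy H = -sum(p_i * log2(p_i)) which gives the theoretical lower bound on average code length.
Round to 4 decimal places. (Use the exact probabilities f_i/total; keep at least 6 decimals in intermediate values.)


Per-symbol terms -p_i * log2(p_i) with p_i = f_i/73:
  p = 17/73 = 0.232877: log2(p) = -2.102362, -p*log2(p) = 0.489591
  p = 19/73 = 0.260274: log2(p) = -1.941897, -p*log2(p) = 0.505425
  p = 8/73 = 0.109589: log2(p) = -3.189825, -p*log2(p) = 0.349570
  p = 4/73 = 0.054795: log2(p) = -4.189825, -p*log2(p) = 0.229579
  p = 14/73 = 0.191781: log2(p) = -2.382470, -p*log2(p) = 0.456912
  p = 11/73 = 0.150685: log2(p) = -2.730393, -p*log2(p) = 0.411429
H = 0.489591 + 0.505425 + 0.349570 + 0.229579 + 0.456912 + 0.411429 = 2.442506

H = 2.4425 bits/symbol


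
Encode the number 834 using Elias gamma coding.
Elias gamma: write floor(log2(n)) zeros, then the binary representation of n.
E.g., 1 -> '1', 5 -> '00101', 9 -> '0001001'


num_bits = floor(log2(834)) + 1 = 10
leading_zeros = num_bits - 1 = 9
binary(834) = 1101000010

Elias gamma(834) = '000000000' + '1101000010' = 0000000001101000010 (19 bits)


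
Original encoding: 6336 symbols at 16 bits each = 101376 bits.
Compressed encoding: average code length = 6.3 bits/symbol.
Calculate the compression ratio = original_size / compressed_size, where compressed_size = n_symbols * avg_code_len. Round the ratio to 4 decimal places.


original_size = n_symbols * orig_bits = 6336 * 16 = 101376 bits
compressed_size = n_symbols * avg_code_len = 6336 * 6.3 = 39916.8 bits
ratio = original_size / compressed_size = 101376 / 39916.8 = 2.5397

Compression ratio = 2.5397


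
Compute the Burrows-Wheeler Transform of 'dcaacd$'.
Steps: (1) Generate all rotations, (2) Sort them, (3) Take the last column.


Rotations (sorted):
  0: $dcaacd -> last char: d
  1: aacd$dc -> last char: c
  2: acd$dca -> last char: a
  3: caacd$d -> last char: d
  4: cd$dcaa -> last char: a
  5: d$dcaac -> last char: c
  6: dcaacd$ -> last char: $


BWT = dcadac$


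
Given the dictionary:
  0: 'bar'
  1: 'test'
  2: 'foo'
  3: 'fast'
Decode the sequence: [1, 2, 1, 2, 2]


Look up each index in the dictionary:
  1 -> 'test'
  2 -> 'foo'
  1 -> 'test'
  2 -> 'foo'
  2 -> 'foo'

Decoded: "test foo test foo foo"


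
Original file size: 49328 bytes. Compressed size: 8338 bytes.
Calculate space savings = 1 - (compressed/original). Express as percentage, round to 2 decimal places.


ratio = compressed/original = 8338/49328 = 0.169032
savings = 1 - ratio = 1 - 0.169032 = 0.830968
as a percentage: 0.830968 * 100 = 83.1%

Space savings = 1 - 8338/49328 = 83.1%


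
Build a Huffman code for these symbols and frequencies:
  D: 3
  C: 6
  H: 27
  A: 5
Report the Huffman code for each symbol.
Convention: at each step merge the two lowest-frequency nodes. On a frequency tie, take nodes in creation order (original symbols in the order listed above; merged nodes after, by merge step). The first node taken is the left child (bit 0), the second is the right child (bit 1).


Huffman tree construction:
Step 1: Merge D(3) + A(5) = 8
Step 2: Merge C(6) + (D+A)(8) = 14
Step 3: Merge (C+(D+A))(14) + H(27) = 41
Read each symbol's code off the tree from the root (left child = 0, right child = 1).

Codes:
  D: 010 (length 3)
  C: 00 (length 2)
  H: 1 (length 1)
  A: 011 (length 3)
Average code length: 63/41 = 1.5366 bits/symbol


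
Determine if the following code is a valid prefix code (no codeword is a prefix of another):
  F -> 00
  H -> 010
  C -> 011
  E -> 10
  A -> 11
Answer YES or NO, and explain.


Checking each pair (does one codeword prefix another?):
  F='00' vs H='010': no prefix
  F='00' vs C='011': no prefix
  F='00' vs E='10': no prefix
  F='00' vs A='11': no prefix
  H='010' vs F='00': no prefix
  H='010' vs C='011': no prefix
  H='010' vs E='10': no prefix
  H='010' vs A='11': no prefix
  C='011' vs F='00': no prefix
  C='011' vs H='010': no prefix
  C='011' vs E='10': no prefix
  C='011' vs A='11': no prefix
  E='10' vs F='00': no prefix
  E='10' vs H='010': no prefix
  E='10' vs C='011': no prefix
  E='10' vs A='11': no prefix
  A='11' vs F='00': no prefix
  A='11' vs H='010': no prefix
  A='11' vs C='011': no prefix
  A='11' vs E='10': no prefix
No violation found over all pairs.

YES -- this is a valid prefix code. No codeword is a prefix of any other codeword.


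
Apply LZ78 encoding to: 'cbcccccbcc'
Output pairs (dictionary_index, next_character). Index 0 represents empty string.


LZ78 encoding steps:
Dictionary: {0: ''}
Step 1: w='' (idx 0), next='c' -> output (0, 'c'), add 'c' as idx 1
Step 2: w='' (idx 0), next='b' -> output (0, 'b'), add 'b' as idx 2
Step 3: w='c' (idx 1), next='c' -> output (1, 'c'), add 'cc' as idx 3
Step 4: w='cc' (idx 3), next='c' -> output (3, 'c'), add 'ccc' as idx 4
Step 5: w='b' (idx 2), next='c' -> output (2, 'c'), add 'bc' as idx 5
Step 6: w='c' (idx 1), end of input -> output (1, '')


Encoded: [(0, 'c'), (0, 'b'), (1, 'c'), (3, 'c'), (2, 'c'), (1, '')]


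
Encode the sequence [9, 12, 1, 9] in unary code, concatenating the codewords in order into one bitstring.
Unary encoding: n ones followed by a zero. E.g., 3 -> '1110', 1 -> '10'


Encode each number as n ones followed by a terminating 0:
  9 -> 1111111110 (10 bits)
  12 -> 1111111111110 (13 bits)
  1 -> 10 (2 bits)
  9 -> 1111111110 (10 bits)
Total length = 10 + 13 + 2 + 10 = 35 bits.

Unary([9, 12, 1, 9]) = 11111111101111111111110101111111110 (35 bits)


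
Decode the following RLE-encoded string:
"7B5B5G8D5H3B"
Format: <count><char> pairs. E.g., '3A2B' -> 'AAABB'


Expanding each <count><char> pair:
  7B -> 'BBBBBBB'
  5B -> 'BBBBB'
  5G -> 'GGGGG'
  8D -> 'DDDDDDDD'
  5H -> 'HHHHH'
  3B -> 'BBB'

Decoded = BBBBBBBBBBBBGGGGGDDDDDDDDHHHHHBBB


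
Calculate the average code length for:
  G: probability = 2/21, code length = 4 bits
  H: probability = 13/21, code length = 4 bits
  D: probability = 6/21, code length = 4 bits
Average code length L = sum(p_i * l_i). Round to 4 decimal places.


Weighted contributions p_i * l_i:
  G: (2/21) * 4 = 8/21
  H: (13/21) * 4 = 52/21
  D: (6/21) * 4 = 24/21
Sum = (8 + 52 + 24)/21 = 84/21

L = 84/21 = 4.0000 bits/symbol


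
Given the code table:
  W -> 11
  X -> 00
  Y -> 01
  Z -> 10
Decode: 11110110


Decoding:
11 -> W
11 -> W
01 -> Y
10 -> Z


Result: WWYZ


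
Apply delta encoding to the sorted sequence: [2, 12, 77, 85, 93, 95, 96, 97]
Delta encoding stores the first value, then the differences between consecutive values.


First value: 2
Deltas:
  12 - 2 = 10
  77 - 12 = 65
  85 - 77 = 8
  93 - 85 = 8
  95 - 93 = 2
  96 - 95 = 1
  97 - 96 = 1


Delta encoded: [2, 10, 65, 8, 8, 2, 1, 1]


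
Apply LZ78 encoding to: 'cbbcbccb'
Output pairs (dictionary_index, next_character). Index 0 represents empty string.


LZ78 encoding steps:
Dictionary: {0: ''}
Step 1: w='' (idx 0), next='c' -> output (0, 'c'), add 'c' as idx 1
Step 2: w='' (idx 0), next='b' -> output (0, 'b'), add 'b' as idx 2
Step 3: w='b' (idx 2), next='c' -> output (2, 'c'), add 'bc' as idx 3
Step 4: w='bc' (idx 3), next='c' -> output (3, 'c'), add 'bcc' as idx 4
Step 5: w='b' (idx 2), end of input -> output (2, '')


Encoded: [(0, 'c'), (0, 'b'), (2, 'c'), (3, 'c'), (2, '')]


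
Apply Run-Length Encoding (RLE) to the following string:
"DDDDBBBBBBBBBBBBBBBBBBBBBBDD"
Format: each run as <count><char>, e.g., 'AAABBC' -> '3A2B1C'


Scanning runs left to right:
  i=0: run of 'D' x 4 -> '4D'
  i=4: run of 'B' x 22 -> '22B'
  i=26: run of 'D' x 2 -> '2D'

RLE = 4D22B2D


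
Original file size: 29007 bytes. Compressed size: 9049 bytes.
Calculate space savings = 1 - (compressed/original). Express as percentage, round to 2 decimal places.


ratio = compressed/original = 9049/29007 = 0.311959
savings = 1 - ratio = 1 - 0.311959 = 0.688041
as a percentage: 0.688041 * 100 = 68.8%

Space savings = 1 - 9049/29007 = 68.8%


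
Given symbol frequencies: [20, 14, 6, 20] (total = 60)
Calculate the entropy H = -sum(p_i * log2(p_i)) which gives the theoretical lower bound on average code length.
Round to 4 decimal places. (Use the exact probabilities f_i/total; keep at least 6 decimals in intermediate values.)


Per-symbol terms -p_i * log2(p_i) with p_i = f_i/60:
  p = 20/60 = 0.333333: log2(p) = -1.584963, -p*log2(p) = 0.528321
  p = 14/60 = 0.233333: log2(p) = -2.099536, -p*log2(p) = 0.489892
  p = 6/60 = 0.100000: log2(p) = -3.321928, -p*log2(p) = 0.332193
  p = 20/60 = 0.333333: log2(p) = -1.584963, -p*log2(p) = 0.528321
H = 0.528321 + 0.489892 + 0.332193 + 0.528321 = 1.878727

H = 1.8787 bits/symbol


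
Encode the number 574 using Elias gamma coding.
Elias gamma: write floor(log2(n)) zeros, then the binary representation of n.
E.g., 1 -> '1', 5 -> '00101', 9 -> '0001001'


num_bits = floor(log2(574)) + 1 = 10
leading_zeros = num_bits - 1 = 9
binary(574) = 1000111110

Elias gamma(574) = '000000000' + '1000111110' = 0000000001000111110 (19 bits)


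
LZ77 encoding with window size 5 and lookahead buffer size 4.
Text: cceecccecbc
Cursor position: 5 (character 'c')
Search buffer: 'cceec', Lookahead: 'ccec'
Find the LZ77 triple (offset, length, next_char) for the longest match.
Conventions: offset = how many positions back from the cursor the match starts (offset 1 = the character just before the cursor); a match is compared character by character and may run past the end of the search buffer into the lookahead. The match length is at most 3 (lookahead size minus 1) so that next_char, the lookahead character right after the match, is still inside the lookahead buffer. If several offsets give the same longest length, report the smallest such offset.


Try each offset into the search buffer:
  offset=1 (pos 4, char 'c'): match length 2
  offset=2 (pos 3, char 'e'): match length 0
  offset=3 (pos 2, char 'e'): match length 0
  offset=4 (pos 1, char 'c'): match length 1
  offset=5 (pos 0, char 'c'): match length 3
Longest match has length 3 at offset 5.
next_char = character at position 5 + 3 = 8 -> 'c'

Best match: offset=5, length=3 (matching 'cce' starting at position 0)
LZ77 triple: (5, 3, 'c')


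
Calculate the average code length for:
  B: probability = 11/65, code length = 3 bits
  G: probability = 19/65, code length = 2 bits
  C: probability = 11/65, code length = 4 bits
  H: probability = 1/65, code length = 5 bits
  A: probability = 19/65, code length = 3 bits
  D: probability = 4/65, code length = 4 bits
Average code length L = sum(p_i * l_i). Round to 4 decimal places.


Weighted contributions p_i * l_i:
  B: (11/65) * 3 = 33/65
  G: (19/65) * 2 = 38/65
  C: (11/65) * 4 = 44/65
  H: (1/65) * 5 = 5/65
  A: (19/65) * 3 = 57/65
  D: (4/65) * 4 = 16/65
Sum = (33 + 38 + 44 + 5 + 57 + 16)/65 = 193/65

L = 193/65 = 2.9692 bits/symbol


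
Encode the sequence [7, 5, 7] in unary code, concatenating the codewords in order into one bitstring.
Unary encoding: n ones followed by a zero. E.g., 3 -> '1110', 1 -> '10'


Encode each number as n ones followed by a terminating 0:
  7 -> 11111110 (8 bits)
  5 -> 111110 (6 bits)
  7 -> 11111110 (8 bits)
Total length = 8 + 6 + 8 = 22 bits.

Unary([7, 5, 7]) = 1111111011111011111110 (22 bits)


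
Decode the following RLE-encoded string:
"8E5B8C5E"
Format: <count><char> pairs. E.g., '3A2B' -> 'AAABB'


Expanding each <count><char> pair:
  8E -> 'EEEEEEEE'
  5B -> 'BBBBB'
  8C -> 'CCCCCCCC'
  5E -> 'EEEEE'

Decoded = EEEEEEEEBBBBBCCCCCCCCEEEEE


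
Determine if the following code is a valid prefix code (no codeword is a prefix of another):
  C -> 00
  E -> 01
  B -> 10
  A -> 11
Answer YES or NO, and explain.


Checking each pair (does one codeword prefix another?):
  C='00' vs E='01': no prefix
  C='00' vs B='10': no prefix
  C='00' vs A='11': no prefix
  E='01' vs C='00': no prefix
  E='01' vs B='10': no prefix
  E='01' vs A='11': no prefix
  B='10' vs C='00': no prefix
  B='10' vs E='01': no prefix
  B='10' vs A='11': no prefix
  A='11' vs C='00': no prefix
  A='11' vs E='01': no prefix
  A='11' vs B='10': no prefix
No violation found over all pairs.

YES -- this is a valid prefix code. No codeword is a prefix of any other codeword.


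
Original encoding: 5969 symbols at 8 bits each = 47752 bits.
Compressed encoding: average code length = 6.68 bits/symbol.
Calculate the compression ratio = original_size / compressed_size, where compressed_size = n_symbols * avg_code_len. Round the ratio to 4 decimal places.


original_size = n_symbols * orig_bits = 5969 * 8 = 47752 bits
compressed_size = n_symbols * avg_code_len = 5969 * 6.68 = 39872.92 bits
ratio = original_size / compressed_size = 47752 / 39872.92 = 1.1976

Compression ratio = 1.1976


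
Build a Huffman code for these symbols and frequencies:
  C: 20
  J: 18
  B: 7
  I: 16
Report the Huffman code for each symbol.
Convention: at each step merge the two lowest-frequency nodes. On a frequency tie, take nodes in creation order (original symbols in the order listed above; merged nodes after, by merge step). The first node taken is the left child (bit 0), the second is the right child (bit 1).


Huffman tree construction:
Step 1: Merge B(7) + I(16) = 23
Step 2: Merge J(18) + C(20) = 38
Step 3: Merge (B+I)(23) + (J+C)(38) = 61
Read each symbol's code off the tree from the root (left child = 0, right child = 1).

Codes:
  C: 11 (length 2)
  J: 10 (length 2)
  B: 00 (length 2)
  I: 01 (length 2)
Average code length: 122/61 = 2.0000 bits/symbol


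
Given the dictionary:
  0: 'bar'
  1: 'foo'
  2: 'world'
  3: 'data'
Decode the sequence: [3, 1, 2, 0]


Look up each index in the dictionary:
  3 -> 'data'
  1 -> 'foo'
  2 -> 'world'
  0 -> 'bar'

Decoded: "data foo world bar"


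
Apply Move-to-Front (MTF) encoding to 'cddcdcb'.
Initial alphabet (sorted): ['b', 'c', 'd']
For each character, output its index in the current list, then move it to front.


MTF encoding:
'c': index 1 in ['b', 'c', 'd'] -> ['c', 'b', 'd']
'd': index 2 in ['c', 'b', 'd'] -> ['d', 'c', 'b']
'd': index 0 in ['d', 'c', 'b'] -> ['d', 'c', 'b']
'c': index 1 in ['d', 'c', 'b'] -> ['c', 'd', 'b']
'd': index 1 in ['c', 'd', 'b'] -> ['d', 'c', 'b']
'c': index 1 in ['d', 'c', 'b'] -> ['c', 'd', 'b']
'b': index 2 in ['c', 'd', 'b'] -> ['b', 'c', 'd']


Output: [1, 2, 0, 1, 1, 1, 2]


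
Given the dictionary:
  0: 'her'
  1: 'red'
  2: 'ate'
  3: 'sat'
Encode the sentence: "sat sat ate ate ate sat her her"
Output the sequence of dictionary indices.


Look up each word in the dictionary:
  'sat' -> 3
  'sat' -> 3
  'ate' -> 2
  'ate' -> 2
  'ate' -> 2
  'sat' -> 3
  'her' -> 0
  'her' -> 0

Encoded: [3, 3, 2, 2, 2, 3, 0, 0]


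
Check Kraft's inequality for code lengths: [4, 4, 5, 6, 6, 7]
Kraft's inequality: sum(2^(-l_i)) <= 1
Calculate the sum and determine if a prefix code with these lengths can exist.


Sum = 2^(-4) + 2^(-4) + 2^(-5) + 2^(-6) + 2^(-6) + 2^(-7)
    = 0.0625 + 0.0625 + 0.03125 + 0.015625 + 0.015625 + 0.0078125
    = 25/128 = 0.1953125
Since 0.1953125 <= 1, Kraft's inequality IS satisfied.
A prefix code with these lengths CAN exist.

Kraft sum = 0.1953125. Satisfied.


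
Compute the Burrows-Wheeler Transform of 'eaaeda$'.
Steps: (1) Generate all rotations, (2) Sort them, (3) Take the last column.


Rotations (sorted):
  0: $eaaeda -> last char: a
  1: a$eaaed -> last char: d
  2: aaeda$e -> last char: e
  3: aeda$ea -> last char: a
  4: da$eaae -> last char: e
  5: eaaeda$ -> last char: $
  6: eda$eaa -> last char: a


BWT = adeae$a


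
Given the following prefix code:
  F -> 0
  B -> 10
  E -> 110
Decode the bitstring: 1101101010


Decoding step by step:
Bits 110 -> E
Bits 110 -> E
Bits 10 -> B
Bits 10 -> B


Decoded message: EEBB


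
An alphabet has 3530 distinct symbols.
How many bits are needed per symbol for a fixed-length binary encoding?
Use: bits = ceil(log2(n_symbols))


log2(3530) = 11.7855
Bracket: 2^11 = 2048 < 3530 <= 2^12 = 4096
So ceil(log2(3530)) = 12

bits = ceil(log2(3530)) = ceil(11.7855) = 12 bits


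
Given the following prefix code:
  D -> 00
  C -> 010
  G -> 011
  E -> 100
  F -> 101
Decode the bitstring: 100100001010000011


Decoding step by step:
Bits 100 -> E
Bits 100 -> E
Bits 00 -> D
Bits 101 -> F
Bits 00 -> D
Bits 00 -> D
Bits 011 -> G


Decoded message: EEDFDDG


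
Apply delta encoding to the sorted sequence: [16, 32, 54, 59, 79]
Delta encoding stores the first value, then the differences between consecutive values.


First value: 16
Deltas:
  32 - 16 = 16
  54 - 32 = 22
  59 - 54 = 5
  79 - 59 = 20


Delta encoded: [16, 16, 22, 5, 20]


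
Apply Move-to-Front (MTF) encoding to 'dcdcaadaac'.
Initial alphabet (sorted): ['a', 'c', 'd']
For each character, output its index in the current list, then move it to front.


MTF encoding:
'd': index 2 in ['a', 'c', 'd'] -> ['d', 'a', 'c']
'c': index 2 in ['d', 'a', 'c'] -> ['c', 'd', 'a']
'd': index 1 in ['c', 'd', 'a'] -> ['d', 'c', 'a']
'c': index 1 in ['d', 'c', 'a'] -> ['c', 'd', 'a']
'a': index 2 in ['c', 'd', 'a'] -> ['a', 'c', 'd']
'a': index 0 in ['a', 'c', 'd'] -> ['a', 'c', 'd']
'd': index 2 in ['a', 'c', 'd'] -> ['d', 'a', 'c']
'a': index 1 in ['d', 'a', 'c'] -> ['a', 'd', 'c']
'a': index 0 in ['a', 'd', 'c'] -> ['a', 'd', 'c']
'c': index 2 in ['a', 'd', 'c'] -> ['c', 'a', 'd']


Output: [2, 2, 1, 1, 2, 0, 2, 1, 0, 2]


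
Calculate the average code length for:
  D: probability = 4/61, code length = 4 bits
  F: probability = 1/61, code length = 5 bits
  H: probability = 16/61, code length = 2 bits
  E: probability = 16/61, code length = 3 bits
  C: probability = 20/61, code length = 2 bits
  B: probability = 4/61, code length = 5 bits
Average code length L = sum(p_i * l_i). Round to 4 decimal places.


Weighted contributions p_i * l_i:
  D: (4/61) * 4 = 16/61
  F: (1/61) * 5 = 5/61
  H: (16/61) * 2 = 32/61
  E: (16/61) * 3 = 48/61
  C: (20/61) * 2 = 40/61
  B: (4/61) * 5 = 20/61
Sum = (16 + 5 + 32 + 48 + 40 + 20)/61 = 161/61

L = 161/61 = 2.6393 bits/symbol


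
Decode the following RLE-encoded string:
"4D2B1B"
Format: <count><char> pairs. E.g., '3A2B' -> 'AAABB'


Expanding each <count><char> pair:
  4D -> 'DDDD'
  2B -> 'BB'
  1B -> 'B'

Decoded = DDDDBBB


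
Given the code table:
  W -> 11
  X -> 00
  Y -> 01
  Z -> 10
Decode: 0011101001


Decoding:
00 -> X
11 -> W
10 -> Z
10 -> Z
01 -> Y


Result: XWZZY


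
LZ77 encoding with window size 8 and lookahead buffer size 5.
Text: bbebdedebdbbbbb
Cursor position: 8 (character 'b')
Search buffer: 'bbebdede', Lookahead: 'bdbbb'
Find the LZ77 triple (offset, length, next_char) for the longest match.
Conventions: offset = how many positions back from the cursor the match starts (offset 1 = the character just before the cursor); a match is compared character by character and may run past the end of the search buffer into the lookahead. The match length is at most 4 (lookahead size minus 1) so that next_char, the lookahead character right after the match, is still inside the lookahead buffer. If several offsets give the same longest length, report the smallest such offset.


Try each offset into the search buffer:
  offset=1 (pos 7, char 'e'): match length 0
  offset=2 (pos 6, char 'd'): match length 0
  offset=3 (pos 5, char 'e'): match length 0
  offset=4 (pos 4, char 'd'): match length 0
  offset=5 (pos 3, char 'b'): match length 2
  offset=6 (pos 2, char 'e'): match length 0
  offset=7 (pos 1, char 'b'): match length 1
  offset=8 (pos 0, char 'b'): match length 1
Longest match has length 2 at offset 5.
next_char = character at position 8 + 2 = 10 -> 'b'

Best match: offset=5, length=2 (matching 'bd' starting at position 3)
LZ77 triple: (5, 2, 'b')


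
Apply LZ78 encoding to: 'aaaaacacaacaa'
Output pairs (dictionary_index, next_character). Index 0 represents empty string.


LZ78 encoding steps:
Dictionary: {0: ''}
Step 1: w='' (idx 0), next='a' -> output (0, 'a'), add 'a' as idx 1
Step 2: w='a' (idx 1), next='a' -> output (1, 'a'), add 'aa' as idx 2
Step 3: w='aa' (idx 2), next='c' -> output (2, 'c'), add 'aac' as idx 3
Step 4: w='a' (idx 1), next='c' -> output (1, 'c'), add 'ac' as idx 4
Step 5: w='aac' (idx 3), next='a' -> output (3, 'a'), add 'aaca' as idx 5
Step 6: w='a' (idx 1), end of input -> output (1, '')


Encoded: [(0, 'a'), (1, 'a'), (2, 'c'), (1, 'c'), (3, 'a'), (1, '')]


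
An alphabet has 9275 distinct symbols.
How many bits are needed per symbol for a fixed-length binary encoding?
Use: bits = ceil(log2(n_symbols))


log2(9275) = 13.1791
Bracket: 2^13 = 8192 < 9275 <= 2^14 = 16384
So ceil(log2(9275)) = 14

bits = ceil(log2(9275)) = ceil(13.1791) = 14 bits


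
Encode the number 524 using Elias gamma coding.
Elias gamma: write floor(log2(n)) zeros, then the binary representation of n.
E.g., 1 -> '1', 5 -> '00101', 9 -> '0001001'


num_bits = floor(log2(524)) + 1 = 10
leading_zeros = num_bits - 1 = 9
binary(524) = 1000001100

Elias gamma(524) = '000000000' + '1000001100' = 0000000001000001100 (19 bits)


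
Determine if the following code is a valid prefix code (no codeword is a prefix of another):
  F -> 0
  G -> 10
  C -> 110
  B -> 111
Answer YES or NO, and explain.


Checking each pair (does one codeword prefix another?):
  F='0' vs G='10': no prefix
  F='0' vs C='110': no prefix
  F='0' vs B='111': no prefix
  G='10' vs F='0': no prefix
  G='10' vs C='110': no prefix
  G='10' vs B='111': no prefix
  C='110' vs F='0': no prefix
  C='110' vs G='10': no prefix
  C='110' vs B='111': no prefix
  B='111' vs F='0': no prefix
  B='111' vs G='10': no prefix
  B='111' vs C='110': no prefix
No violation found over all pairs.

YES -- this is a valid prefix code. No codeword is a prefix of any other codeword.


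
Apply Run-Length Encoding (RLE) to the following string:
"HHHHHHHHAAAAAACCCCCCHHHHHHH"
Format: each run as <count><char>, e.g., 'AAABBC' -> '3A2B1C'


Scanning runs left to right:
  i=0: run of 'H' x 8 -> '8H'
  i=8: run of 'A' x 6 -> '6A'
  i=14: run of 'C' x 6 -> '6C'
  i=20: run of 'H' x 7 -> '7H'

RLE = 8H6A6C7H


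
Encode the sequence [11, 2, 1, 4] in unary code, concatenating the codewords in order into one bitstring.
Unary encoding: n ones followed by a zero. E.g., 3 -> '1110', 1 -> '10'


Encode each number as n ones followed by a terminating 0:
  11 -> 111111111110 (12 bits)
  2 -> 110 (3 bits)
  1 -> 10 (2 bits)
  4 -> 11110 (5 bits)
Total length = 12 + 3 + 2 + 5 = 22 bits.

Unary([11, 2, 1, 4]) = 1111111111101101011110 (22 bits)


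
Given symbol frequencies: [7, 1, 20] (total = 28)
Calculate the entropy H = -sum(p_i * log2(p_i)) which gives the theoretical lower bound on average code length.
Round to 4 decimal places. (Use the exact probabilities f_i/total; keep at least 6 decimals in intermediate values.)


Per-symbol terms -p_i * log2(p_i) with p_i = f_i/28:
  p = 7/28 = 0.250000: log2(p) = -2.000000, -p*log2(p) = 0.500000
  p = 1/28 = 0.035714: log2(p) = -4.807355, -p*log2(p) = 0.171691
  p = 20/28 = 0.714286: log2(p) = -0.485427, -p*log2(p) = 0.346733
H = 0.500000 + 0.171691 + 0.346733 = 1.018424

H = 1.0184 bits/symbol


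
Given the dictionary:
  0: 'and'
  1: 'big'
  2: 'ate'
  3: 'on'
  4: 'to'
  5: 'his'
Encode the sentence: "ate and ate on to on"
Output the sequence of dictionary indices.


Look up each word in the dictionary:
  'ate' -> 2
  'and' -> 0
  'ate' -> 2
  'on' -> 3
  'to' -> 4
  'on' -> 3

Encoded: [2, 0, 2, 3, 4, 3]


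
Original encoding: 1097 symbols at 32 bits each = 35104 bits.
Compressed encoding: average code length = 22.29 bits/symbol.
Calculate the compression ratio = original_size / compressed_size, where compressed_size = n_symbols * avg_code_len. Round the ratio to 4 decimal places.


original_size = n_symbols * orig_bits = 1097 * 32 = 35104 bits
compressed_size = n_symbols * avg_code_len = 1097 * 22.29 = 24452.13 bits
ratio = original_size / compressed_size = 35104 / 24452.13 = 1.4356

Compression ratio = 1.4356


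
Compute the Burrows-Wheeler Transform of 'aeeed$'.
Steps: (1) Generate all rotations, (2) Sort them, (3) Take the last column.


Rotations (sorted):
  0: $aeeed -> last char: d
  1: aeeed$ -> last char: $
  2: d$aeee -> last char: e
  3: ed$aee -> last char: e
  4: eed$ae -> last char: e
  5: eeed$a -> last char: a


BWT = d$eeea


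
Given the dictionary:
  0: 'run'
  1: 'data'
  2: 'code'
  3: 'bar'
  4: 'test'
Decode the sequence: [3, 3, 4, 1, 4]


Look up each index in the dictionary:
  3 -> 'bar'
  3 -> 'bar'
  4 -> 'test'
  1 -> 'data'
  4 -> 'test'

Decoded: "bar bar test data test"


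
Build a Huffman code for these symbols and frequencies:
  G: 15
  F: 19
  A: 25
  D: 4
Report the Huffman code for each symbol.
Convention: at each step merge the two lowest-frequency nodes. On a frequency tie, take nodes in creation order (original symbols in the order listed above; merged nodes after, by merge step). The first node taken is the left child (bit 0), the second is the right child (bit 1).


Huffman tree construction:
Step 1: Merge D(4) + G(15) = 19
Step 2: Merge F(19) + (D+G)(19) = 38
Step 3: Merge A(25) + (F+(D+G))(38) = 63
Read each symbol's code off the tree from the root (left child = 0, right child = 1).

Codes:
  G: 111 (length 3)
  F: 10 (length 2)
  A: 0 (length 1)
  D: 110 (length 3)
Average code length: 120/63 = 1.9048 bits/symbol


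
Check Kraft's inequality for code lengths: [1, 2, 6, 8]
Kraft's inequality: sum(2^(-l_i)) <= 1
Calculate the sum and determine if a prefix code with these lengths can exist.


Sum = 2^(-1) + 2^(-2) + 2^(-6) + 2^(-8)
    = 0.5 + 0.25 + 0.015625 + 0.00390625
    = 197/256 = 0.76953125
Since 0.76953125 <= 1, Kraft's inequality IS satisfied.
A prefix code with these lengths CAN exist.

Kraft sum = 0.76953125. Satisfied.


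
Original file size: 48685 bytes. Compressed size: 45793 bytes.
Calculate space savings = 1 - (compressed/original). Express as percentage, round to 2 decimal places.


ratio = compressed/original = 45793/48685 = 0.940598
savings = 1 - ratio = 1 - 0.940598 = 0.059402
as a percentage: 0.059402 * 100 = 5.94%

Space savings = 1 - 45793/48685 = 5.94%
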